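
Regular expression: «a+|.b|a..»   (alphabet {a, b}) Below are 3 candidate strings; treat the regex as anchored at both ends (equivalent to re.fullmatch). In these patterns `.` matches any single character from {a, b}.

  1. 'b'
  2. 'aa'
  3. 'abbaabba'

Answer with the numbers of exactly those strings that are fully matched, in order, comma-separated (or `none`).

1. 'b' → no match
2. 'aa' → match
3. 'abbaabba' → no match

2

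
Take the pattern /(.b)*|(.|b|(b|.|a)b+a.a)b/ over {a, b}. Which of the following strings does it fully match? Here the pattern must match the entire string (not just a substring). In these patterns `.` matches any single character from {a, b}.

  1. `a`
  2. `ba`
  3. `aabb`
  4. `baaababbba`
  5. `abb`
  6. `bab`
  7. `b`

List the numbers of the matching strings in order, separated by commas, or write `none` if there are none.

1 → no match
2 → no match
3 → no match
4 → no match
5 → no match
6 → no match
7 → no match

none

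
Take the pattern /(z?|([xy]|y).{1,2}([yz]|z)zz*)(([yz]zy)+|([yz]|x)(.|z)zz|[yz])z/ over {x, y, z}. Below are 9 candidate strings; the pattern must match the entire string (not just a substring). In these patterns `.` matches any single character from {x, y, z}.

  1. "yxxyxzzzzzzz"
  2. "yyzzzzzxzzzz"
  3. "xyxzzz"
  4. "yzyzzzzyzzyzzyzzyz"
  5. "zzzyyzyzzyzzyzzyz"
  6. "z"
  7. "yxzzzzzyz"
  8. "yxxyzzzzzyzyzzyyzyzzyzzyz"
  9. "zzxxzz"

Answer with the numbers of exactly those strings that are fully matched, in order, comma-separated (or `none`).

2, 4, 5, 7, 8

1 → no match
2 → match
3 → no match
4 → match
5 → match
6 → no match
7 → match
8 → match
9 → no match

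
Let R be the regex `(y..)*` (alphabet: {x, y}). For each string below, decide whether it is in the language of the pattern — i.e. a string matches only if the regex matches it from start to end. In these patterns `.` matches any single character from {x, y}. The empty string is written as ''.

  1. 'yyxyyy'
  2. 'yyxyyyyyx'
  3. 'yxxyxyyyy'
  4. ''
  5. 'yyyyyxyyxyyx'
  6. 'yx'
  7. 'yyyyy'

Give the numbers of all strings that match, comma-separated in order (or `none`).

1, 2, 3, 4, 5

1 → match
2 → match
3 → match
4 → match
5 → match
6 → no match
7 → no match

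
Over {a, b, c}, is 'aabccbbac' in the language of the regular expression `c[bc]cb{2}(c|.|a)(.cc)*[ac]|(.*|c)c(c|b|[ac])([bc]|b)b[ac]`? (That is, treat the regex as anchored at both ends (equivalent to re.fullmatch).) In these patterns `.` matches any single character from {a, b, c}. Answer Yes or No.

No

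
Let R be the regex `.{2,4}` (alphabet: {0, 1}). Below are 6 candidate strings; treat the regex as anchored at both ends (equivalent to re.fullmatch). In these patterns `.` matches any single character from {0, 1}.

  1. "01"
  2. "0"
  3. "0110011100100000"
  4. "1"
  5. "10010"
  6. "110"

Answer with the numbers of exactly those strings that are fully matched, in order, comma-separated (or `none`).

1 → match
2 → no match
3 → no match
4 → no match
5 → no match
6 → match

1, 6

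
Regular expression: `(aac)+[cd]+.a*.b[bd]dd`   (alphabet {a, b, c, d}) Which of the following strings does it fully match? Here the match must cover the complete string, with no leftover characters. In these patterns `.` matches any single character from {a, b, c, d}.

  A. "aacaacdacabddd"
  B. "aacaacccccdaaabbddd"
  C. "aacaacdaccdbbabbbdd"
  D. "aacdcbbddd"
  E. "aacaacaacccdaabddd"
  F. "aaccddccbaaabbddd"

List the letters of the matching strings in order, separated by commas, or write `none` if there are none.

A → no match
B → match
C → no match
D → match
E → match
F → match

B, D, E, F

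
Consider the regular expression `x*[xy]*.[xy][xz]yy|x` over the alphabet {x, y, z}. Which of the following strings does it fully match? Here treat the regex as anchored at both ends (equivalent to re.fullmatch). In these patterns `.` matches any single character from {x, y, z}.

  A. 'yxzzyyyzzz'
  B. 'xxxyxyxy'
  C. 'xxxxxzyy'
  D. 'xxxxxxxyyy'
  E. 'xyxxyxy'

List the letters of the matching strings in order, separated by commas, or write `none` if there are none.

C

A. 'yxzzyyyzzz' → no match
B. 'xxxyxyxy' → no match
C. 'xxxxxzyy' → match
D. 'xxxxxxxyyy' → no match
E. 'xyxxyxy' → no match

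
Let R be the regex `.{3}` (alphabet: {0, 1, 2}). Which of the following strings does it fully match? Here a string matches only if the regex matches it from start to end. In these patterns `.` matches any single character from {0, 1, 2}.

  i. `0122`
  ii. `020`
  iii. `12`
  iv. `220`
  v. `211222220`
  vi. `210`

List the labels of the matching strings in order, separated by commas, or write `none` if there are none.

i → no match
ii → match
iii → no match
iv → match
v → no match
vi → match

ii, iv, vi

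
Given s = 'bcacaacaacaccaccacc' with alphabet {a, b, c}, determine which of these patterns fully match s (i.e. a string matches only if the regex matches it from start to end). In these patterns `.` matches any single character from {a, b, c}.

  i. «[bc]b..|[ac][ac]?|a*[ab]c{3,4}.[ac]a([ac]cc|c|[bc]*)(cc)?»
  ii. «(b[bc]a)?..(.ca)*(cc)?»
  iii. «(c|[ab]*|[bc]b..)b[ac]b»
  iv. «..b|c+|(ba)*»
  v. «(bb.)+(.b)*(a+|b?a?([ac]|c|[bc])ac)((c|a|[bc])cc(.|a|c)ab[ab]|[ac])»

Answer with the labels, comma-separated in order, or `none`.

i → no match
ii → match
iii → no match — must end with 'b'
iv → no match
v → no match — must start with 'bb'

ii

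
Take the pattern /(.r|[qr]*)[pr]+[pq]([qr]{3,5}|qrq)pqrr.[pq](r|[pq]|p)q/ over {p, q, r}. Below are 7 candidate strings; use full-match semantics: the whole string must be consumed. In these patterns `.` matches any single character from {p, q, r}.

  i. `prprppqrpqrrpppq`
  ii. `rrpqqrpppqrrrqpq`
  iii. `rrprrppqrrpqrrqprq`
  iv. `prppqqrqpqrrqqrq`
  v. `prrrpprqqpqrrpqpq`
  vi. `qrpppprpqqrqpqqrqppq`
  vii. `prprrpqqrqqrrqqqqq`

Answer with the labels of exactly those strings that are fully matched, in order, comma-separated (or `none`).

i → no match
ii → no match
iii → match
iv → match
v → match
vi → no match
vii → no match

iii, iv, v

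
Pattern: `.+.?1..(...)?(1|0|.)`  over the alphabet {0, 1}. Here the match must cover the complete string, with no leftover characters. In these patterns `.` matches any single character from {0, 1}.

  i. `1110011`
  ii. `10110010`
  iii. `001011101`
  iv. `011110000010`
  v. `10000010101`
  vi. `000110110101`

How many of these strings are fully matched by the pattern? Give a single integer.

i. `1110011` → no match
ii. `10110010` → no match
iii. `001011101` → match
iv. `011110000010` → no match
v. `10000010101` → no match
vi. `000110110101` → no match
Total matched: 1

1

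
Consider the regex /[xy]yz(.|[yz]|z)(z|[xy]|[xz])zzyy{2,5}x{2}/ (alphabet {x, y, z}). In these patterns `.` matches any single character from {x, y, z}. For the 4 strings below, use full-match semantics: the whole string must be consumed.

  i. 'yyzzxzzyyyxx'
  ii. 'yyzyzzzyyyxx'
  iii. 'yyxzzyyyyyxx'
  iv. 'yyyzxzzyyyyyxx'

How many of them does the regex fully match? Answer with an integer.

i → match
ii → match
iii → no match
iv → no match
Total matched: 2

2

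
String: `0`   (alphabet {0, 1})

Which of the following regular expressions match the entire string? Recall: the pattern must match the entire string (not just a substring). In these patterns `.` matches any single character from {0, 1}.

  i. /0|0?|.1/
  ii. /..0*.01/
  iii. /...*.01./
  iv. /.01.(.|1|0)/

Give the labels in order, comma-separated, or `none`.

i

i → match
ii → no match — must end with `01`
iii → no match
iv → no match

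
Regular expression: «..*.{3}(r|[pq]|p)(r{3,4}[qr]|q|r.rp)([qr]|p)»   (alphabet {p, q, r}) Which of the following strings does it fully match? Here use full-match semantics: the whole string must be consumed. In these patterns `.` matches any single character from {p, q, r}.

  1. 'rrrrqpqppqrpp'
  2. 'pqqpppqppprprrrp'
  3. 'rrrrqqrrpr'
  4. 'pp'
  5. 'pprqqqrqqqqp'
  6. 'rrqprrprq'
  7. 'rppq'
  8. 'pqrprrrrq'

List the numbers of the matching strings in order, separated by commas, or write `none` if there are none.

5

1 → no match
2 → no match
3 → no match
4 → no match
5 → match
6 → no match
7 → no match
8 → no match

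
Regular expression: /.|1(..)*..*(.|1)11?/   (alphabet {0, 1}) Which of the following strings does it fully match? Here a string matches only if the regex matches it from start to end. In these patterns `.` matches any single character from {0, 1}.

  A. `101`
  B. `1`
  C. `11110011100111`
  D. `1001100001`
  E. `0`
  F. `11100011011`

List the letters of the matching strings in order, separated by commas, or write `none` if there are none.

A → no match
B → match
C → match
D → match
E → match
F → match

B, C, D, E, F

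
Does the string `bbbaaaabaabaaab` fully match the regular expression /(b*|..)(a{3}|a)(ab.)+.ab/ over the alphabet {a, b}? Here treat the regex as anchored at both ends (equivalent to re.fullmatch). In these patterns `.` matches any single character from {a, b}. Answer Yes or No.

Yes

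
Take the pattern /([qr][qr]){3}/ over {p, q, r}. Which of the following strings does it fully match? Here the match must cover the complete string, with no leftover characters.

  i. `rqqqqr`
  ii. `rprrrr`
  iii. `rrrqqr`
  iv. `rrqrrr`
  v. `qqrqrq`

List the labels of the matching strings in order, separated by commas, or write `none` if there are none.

i, iii, iv, v

i → match
ii → no match
iii → match
iv → match
v → match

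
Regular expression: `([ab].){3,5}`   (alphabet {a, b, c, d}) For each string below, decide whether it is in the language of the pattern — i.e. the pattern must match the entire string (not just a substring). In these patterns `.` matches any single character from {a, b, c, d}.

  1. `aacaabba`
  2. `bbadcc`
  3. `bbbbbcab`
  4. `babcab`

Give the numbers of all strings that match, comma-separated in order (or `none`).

1 → no match
2 → no match
3 → match
4 → match

3, 4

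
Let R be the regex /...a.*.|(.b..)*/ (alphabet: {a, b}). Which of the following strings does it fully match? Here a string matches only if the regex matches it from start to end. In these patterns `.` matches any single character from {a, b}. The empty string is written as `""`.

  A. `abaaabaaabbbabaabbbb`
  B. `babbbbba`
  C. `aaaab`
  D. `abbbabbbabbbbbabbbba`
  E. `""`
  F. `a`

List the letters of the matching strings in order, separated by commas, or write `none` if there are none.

A → match
B. `babbbbba` → no match
C. `aaaab` → match
D → match
E. `""` → match
F. `a` → no match

A, C, D, E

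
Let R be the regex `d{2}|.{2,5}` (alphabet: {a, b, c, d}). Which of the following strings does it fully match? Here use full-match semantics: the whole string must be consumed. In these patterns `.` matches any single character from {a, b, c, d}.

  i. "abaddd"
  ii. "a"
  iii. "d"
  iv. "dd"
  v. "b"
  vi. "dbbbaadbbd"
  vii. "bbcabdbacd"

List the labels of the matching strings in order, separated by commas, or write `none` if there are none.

i → no match
ii → no match
iii → no match
iv → match
v → no match
vi → no match
vii → no match

iv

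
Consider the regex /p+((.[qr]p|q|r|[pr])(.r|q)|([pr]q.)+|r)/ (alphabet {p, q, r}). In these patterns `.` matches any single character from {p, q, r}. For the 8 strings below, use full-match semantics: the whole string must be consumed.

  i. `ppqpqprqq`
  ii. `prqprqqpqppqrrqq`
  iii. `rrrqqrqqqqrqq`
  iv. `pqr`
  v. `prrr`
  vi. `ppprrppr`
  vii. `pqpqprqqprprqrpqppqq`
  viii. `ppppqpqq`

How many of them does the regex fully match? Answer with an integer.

i. `ppqpqprqq` → no match
ii → match
iii → no match — must start with `p`
iv. `pqr` → no match
v. `prrr` → match
vi. `ppprrppr` → match
vii → no match
viii. `ppppqpqq` → no match
Total matched: 3

3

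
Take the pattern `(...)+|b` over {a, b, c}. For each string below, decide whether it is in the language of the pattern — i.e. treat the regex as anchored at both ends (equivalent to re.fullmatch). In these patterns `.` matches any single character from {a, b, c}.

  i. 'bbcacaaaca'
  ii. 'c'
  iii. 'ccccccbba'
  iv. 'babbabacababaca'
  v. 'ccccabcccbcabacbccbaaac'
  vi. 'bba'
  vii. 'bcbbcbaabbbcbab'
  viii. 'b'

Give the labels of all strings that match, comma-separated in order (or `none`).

i → no match
ii → no match
iii → match
iv → match
v → no match
vi → match
vii → match
viii → match

iii, iv, vi, vii, viii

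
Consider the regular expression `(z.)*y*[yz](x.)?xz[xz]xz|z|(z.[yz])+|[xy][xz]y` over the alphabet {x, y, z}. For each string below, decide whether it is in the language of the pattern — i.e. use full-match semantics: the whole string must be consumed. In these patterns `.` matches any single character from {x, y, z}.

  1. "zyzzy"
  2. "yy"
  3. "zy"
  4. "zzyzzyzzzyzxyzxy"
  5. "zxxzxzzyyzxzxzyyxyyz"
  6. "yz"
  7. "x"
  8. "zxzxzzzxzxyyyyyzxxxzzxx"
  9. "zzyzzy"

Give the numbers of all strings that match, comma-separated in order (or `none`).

1 → no match
2 → no match
3 → no match
4 → no match
5 → no match
6 → no match
7 → no match
8 → no match
9 → match

9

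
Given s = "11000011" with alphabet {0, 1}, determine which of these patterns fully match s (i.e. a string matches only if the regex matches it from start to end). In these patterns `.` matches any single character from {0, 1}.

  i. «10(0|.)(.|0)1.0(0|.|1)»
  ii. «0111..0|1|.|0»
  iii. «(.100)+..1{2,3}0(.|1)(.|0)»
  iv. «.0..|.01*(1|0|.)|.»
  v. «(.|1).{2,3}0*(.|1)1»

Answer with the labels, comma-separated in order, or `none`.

i → no match — must start with "10"
ii → no match
iii → no match
iv → no match
v → match

v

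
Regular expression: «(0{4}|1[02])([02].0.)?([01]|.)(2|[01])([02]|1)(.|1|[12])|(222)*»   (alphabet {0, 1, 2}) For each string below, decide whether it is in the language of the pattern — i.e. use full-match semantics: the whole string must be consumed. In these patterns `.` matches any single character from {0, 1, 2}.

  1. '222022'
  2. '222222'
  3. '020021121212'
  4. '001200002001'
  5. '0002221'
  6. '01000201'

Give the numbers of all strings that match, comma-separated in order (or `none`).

2

1 → no match
2 → match
3 → no match
4 → no match
5 → no match
6 → no match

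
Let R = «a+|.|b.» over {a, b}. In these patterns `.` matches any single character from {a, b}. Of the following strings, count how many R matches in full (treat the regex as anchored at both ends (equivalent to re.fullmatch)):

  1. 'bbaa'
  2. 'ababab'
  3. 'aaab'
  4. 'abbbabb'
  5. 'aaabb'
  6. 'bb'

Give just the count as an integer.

1

1. 'bbaa' → no match
2. 'ababab' → no match
3. 'aaab' → no match
4. 'abbbabb' → no match
5. 'aaabb' → no match
6. 'bb' → match
Total matched: 1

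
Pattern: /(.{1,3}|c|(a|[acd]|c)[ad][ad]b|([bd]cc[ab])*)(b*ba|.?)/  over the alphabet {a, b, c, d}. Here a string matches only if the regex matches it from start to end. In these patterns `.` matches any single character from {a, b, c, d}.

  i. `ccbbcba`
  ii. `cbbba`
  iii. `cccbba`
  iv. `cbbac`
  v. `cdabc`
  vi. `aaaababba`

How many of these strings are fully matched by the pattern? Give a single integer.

i → no match
ii → match
iii → match
iv → no match
v → match
vi → no match
Total matched: 3

3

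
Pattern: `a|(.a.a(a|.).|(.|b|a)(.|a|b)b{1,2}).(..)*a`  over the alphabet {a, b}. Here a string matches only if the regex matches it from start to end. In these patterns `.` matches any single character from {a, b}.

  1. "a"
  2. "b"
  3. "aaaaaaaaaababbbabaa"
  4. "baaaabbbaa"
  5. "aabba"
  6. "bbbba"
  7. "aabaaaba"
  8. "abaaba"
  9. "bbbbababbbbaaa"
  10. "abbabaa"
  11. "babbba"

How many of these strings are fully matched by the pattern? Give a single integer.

1 → match
2 → no match — must end with "a"
3 → no match
4 → match
5 → match
6 → match
7 → match
8 → no match
9 → match
10 → match
11 → match
Total matched: 8

8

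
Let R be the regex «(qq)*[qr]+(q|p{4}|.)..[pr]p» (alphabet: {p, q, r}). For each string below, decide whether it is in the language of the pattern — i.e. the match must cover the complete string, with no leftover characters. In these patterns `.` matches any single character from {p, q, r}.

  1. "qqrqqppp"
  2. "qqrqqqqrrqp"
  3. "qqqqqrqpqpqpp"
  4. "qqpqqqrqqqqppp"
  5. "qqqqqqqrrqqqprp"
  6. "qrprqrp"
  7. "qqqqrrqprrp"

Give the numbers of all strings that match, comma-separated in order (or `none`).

1, 5, 6, 7

1 → match
2 → no match
3 → no match
4 → no match
5 → match
6 → match
7 → match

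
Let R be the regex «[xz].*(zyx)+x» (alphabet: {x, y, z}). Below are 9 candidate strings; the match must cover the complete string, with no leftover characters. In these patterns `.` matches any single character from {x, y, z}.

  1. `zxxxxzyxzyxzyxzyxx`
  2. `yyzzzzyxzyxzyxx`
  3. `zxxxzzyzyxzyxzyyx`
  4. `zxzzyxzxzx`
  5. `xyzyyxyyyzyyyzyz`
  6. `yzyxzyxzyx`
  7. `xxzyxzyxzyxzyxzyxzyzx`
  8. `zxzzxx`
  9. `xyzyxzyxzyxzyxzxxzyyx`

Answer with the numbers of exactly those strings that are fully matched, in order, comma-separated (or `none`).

1

1 → match
2 → no match
3 → no match — must end with `zyxx`
4 → no match — must end with `zyxx`
5 → no match — must end with `zyxx`
6 → no match — must end with `zyxx`
7 → no match — must end with `zyxx`
8 → no match — must end with `zyxx`
9 → no match — must end with `zyxx`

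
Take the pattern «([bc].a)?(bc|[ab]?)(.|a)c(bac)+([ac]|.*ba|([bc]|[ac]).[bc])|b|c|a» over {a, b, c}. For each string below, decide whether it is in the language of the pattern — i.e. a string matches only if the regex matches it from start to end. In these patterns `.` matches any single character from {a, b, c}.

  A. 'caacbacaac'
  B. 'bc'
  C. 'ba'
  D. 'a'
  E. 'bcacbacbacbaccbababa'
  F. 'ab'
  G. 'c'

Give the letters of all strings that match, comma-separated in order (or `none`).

A. 'caacbacaac' → no match
B. 'bc' → no match
C. 'ba' → no match
D. 'a' → match
E → match
F. 'ab' → no match
G. 'c' → match

D, E, G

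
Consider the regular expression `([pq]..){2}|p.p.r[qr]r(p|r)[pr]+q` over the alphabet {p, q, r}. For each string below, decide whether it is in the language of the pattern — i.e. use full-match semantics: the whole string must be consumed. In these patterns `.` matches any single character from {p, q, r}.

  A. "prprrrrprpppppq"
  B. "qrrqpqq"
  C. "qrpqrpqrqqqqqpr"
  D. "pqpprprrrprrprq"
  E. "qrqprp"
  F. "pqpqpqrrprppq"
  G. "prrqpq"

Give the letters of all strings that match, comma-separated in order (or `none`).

A → match
B. "qrrqpqq" → no match
C → no match
D → no match
E. "qrqprp" → match
F → no match
G. "prrqpq" → match

A, E, G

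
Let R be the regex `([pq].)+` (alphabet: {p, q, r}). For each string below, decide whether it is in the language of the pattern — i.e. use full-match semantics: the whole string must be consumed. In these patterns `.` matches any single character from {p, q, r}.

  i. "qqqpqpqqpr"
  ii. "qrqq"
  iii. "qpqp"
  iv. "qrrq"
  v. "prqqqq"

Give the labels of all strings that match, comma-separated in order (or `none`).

i → match
ii → match
iii → match
iv → no match
v → match

i, ii, iii, v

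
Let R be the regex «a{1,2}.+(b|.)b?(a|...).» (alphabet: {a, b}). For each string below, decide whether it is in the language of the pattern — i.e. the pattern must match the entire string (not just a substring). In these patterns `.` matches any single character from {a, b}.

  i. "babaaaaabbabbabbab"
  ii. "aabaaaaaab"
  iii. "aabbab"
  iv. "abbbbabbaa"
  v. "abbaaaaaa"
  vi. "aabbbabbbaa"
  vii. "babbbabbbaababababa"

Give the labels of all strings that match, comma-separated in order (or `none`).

ii, iii, iv, v, vi

i → no match — must start with "a"
ii → match
iii → match
iv → match
v → match
vi → match
vii → no match — must start with "a"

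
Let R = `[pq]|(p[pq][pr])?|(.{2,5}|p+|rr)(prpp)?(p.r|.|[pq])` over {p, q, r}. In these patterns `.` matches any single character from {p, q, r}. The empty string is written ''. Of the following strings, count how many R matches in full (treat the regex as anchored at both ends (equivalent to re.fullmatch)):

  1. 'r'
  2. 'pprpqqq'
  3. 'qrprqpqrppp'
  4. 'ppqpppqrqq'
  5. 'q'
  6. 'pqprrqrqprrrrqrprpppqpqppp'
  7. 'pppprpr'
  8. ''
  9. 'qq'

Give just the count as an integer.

1 → no match
2 → no match
3 → no match
4 → no match
5 → match
6 → no match
7 → no match
8 → match
9 → no match
Total matched: 2

2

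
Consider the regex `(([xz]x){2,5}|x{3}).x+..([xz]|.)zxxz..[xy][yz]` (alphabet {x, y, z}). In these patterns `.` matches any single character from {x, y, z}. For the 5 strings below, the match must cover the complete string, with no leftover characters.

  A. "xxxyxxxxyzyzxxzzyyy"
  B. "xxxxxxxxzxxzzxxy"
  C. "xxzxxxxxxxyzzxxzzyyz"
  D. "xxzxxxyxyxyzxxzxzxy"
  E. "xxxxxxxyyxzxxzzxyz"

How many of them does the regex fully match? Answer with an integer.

5

A → match
B → match
C → match
D → match
E → match
Total matched: 5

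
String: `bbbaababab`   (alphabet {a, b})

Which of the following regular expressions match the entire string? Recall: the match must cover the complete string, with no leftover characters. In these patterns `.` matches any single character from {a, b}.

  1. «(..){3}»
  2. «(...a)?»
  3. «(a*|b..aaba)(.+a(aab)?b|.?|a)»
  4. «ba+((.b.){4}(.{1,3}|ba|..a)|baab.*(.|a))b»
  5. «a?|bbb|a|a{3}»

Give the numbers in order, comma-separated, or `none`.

3

1 → no match
2 → no match
3 → match
4 → no match — must start with `ba`
5 → no match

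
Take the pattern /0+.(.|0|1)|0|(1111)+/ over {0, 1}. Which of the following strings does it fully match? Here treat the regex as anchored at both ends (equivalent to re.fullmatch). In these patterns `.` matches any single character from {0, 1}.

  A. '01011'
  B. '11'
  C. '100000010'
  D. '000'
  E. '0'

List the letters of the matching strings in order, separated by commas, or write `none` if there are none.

D, E

A. '01011' → no match
B. '11' → no match
C. '100000010' → no match
D. '000' → match
E. '0' → match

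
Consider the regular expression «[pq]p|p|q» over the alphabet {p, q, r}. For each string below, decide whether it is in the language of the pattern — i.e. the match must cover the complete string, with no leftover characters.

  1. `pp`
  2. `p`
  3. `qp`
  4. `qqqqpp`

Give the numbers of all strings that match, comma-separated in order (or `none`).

1, 2, 3

1 → match
2 → match
3 → match
4 → no match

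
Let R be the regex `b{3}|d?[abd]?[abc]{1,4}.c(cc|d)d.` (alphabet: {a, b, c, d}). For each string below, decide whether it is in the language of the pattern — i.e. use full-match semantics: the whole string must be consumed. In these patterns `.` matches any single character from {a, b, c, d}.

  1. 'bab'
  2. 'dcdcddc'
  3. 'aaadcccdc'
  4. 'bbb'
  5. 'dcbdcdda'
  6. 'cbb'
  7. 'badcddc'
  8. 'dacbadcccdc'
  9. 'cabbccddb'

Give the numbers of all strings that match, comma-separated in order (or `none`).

2, 3, 4, 5, 7, 8, 9

1 → no match
2 → match
3 → match
4 → match
5 → match
6 → no match
7 → match
8 → match
9 → match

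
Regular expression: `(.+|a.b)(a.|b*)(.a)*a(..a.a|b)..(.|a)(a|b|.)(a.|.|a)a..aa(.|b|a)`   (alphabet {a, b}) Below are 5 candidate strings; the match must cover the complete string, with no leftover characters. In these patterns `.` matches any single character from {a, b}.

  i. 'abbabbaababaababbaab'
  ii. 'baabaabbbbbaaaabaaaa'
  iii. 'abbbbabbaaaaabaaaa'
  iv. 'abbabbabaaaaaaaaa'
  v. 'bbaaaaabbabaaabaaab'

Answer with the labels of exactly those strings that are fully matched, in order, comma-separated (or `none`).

i → match
ii → no match
iii → match
iv → match
v → match

i, iii, iv, v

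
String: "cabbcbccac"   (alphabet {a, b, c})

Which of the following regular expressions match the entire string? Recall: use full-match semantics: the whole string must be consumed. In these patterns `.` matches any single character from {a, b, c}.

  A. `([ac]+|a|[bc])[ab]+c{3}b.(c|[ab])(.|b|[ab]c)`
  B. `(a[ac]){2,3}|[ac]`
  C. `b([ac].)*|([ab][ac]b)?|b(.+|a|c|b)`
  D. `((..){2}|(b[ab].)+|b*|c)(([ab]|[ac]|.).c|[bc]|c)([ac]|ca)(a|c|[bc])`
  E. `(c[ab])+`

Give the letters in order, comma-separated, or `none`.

A → no match
B → no match
C → no match
D → match
E → no match

D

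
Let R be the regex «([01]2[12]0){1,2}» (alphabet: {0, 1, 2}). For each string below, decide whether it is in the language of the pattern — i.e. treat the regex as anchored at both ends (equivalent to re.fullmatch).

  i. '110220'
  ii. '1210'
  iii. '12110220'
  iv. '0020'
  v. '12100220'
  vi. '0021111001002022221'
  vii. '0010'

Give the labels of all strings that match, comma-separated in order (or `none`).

ii, v

i → no match
ii → match
iii → no match
iv → no match
v → match
vi → no match — must end with '0'
vii → no match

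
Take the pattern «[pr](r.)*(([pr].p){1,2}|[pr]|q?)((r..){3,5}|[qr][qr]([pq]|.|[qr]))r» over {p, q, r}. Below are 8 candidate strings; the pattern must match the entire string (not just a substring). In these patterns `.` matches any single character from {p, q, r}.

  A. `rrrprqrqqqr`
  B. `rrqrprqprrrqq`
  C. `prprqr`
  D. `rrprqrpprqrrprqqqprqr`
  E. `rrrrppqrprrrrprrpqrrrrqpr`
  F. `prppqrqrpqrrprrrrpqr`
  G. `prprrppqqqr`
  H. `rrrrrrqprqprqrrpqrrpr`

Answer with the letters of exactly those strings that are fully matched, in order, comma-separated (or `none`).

A. `rrrprqrqqqr` → no match
B → no match — must end with `r`
C. `prprqr` → no match
D → no match
E → no match
F → no match
G. `prprrppqqqr` → no match
H → match

H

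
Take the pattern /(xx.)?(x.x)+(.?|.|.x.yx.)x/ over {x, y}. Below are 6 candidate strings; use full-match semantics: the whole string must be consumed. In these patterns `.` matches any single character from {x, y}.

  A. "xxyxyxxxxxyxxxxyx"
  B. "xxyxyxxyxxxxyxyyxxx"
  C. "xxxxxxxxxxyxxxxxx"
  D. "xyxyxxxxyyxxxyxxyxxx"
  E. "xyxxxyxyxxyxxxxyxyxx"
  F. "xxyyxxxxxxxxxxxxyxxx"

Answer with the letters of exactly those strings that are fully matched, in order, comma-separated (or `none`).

A, B, C

A → match
B → match
C → match
D → no match
E → no match
F → no match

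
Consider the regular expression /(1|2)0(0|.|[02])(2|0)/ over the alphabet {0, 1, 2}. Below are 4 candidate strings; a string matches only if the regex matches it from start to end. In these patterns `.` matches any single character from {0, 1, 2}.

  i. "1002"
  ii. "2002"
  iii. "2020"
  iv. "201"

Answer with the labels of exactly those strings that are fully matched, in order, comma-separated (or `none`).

i → match
ii → match
iii → match
iv → no match

i, ii, iii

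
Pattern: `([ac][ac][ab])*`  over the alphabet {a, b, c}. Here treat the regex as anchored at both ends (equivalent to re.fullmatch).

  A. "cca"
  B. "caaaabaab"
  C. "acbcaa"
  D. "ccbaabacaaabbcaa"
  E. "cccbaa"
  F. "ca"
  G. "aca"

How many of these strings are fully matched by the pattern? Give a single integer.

A → match
B → match
C → match
D → no match
E → no match
F → no match
G → match
Total matched: 4

4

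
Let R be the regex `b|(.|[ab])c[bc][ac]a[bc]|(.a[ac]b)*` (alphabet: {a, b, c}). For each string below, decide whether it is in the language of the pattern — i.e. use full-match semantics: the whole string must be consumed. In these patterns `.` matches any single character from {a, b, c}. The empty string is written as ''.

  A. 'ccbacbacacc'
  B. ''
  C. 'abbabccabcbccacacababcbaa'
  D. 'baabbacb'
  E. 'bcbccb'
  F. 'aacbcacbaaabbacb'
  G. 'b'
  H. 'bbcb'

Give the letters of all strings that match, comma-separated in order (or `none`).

A. 'ccbacbacacc' → no match
B. '' → match
C → no match
D. 'baabbacb' → match
E. 'bcbccb' → no match
F → match
G. 'b' → match
H. 'bbcb' → no match

B, D, F, G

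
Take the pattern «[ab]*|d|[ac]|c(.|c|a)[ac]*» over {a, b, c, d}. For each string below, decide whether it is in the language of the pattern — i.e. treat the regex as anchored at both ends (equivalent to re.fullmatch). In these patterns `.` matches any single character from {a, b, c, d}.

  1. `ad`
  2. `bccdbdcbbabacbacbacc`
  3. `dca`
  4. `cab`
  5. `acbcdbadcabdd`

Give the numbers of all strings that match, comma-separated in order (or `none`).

none

1 → no match
2 → no match
3 → no match
4 → no match
5 → no match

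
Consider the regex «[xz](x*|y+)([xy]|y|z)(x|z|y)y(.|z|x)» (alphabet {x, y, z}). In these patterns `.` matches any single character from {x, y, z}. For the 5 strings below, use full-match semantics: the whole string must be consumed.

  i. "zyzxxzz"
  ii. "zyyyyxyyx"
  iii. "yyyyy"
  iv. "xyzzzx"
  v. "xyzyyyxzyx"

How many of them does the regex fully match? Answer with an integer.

i. "zyzxxzz" → no match
ii. "zyyyyxyyx" → match
iii. "yyyyy" → no match
iv. "xyzzzx" → no match
v. "xyzyyyxzyx" → no match
Total matched: 1

1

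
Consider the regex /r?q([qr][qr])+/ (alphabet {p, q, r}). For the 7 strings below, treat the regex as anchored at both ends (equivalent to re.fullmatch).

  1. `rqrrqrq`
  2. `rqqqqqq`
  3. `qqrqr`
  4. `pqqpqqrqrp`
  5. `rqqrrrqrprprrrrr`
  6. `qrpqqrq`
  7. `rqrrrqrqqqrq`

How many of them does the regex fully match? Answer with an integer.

1. `rqrrqrq` → no match
2. `rqqqqqq` → no match
3. `qqrqr` → match
4. `pqqpqqrqrp` → no match
5 → no match
6. `qrpqqrq` → no match
7. `rqrrrqrqqqrq` → match
Total matched: 2

2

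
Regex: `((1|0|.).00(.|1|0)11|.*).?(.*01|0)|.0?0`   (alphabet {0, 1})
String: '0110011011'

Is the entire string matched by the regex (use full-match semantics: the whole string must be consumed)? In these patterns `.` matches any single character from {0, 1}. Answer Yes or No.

No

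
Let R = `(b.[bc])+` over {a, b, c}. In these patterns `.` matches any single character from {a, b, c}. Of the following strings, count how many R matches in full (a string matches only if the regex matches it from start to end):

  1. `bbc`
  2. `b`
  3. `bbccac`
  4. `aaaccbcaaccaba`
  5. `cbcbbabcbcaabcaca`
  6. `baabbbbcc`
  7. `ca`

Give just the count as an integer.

1

1 → match
2 → no match
3 → no match
4 → no match — must start with `b`
5 → no match — must start with `b`
6 → no match
7 → no match — must start with `b`
Total matched: 1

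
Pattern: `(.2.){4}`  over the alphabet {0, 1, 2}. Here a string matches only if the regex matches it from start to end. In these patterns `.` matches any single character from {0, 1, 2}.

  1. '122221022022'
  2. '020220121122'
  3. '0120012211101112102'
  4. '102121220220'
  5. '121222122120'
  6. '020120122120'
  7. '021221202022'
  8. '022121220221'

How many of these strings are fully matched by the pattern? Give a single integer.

1 → match
2 → match
3 → no match
4 → no match
5 → match
6 → match
7 → no match
8 → match
Total matched: 5

5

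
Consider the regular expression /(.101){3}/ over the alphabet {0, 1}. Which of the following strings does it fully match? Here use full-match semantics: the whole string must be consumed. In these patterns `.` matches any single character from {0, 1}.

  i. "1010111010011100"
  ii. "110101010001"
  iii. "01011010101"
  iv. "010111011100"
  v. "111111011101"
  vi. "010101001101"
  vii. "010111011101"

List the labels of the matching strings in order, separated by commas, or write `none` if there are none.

vii

i → no match — must end with "101"
ii → no match — must end with "101"
iii → no match
iv → no match — must end with "101"
v → no match
vi → no match
vii → match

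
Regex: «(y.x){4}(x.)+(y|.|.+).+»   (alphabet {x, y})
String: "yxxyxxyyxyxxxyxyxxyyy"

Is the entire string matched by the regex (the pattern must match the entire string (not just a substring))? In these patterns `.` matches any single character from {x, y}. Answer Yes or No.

Yes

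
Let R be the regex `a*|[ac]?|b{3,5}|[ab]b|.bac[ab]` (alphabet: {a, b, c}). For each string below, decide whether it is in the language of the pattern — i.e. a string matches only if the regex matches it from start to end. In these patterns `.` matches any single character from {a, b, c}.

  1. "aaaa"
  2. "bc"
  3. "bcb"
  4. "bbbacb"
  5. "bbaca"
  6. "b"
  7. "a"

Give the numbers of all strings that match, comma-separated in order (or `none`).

1, 5, 7

1 → match
2 → no match
3 → no match
4 → no match
5 → match
6 → no match
7 → match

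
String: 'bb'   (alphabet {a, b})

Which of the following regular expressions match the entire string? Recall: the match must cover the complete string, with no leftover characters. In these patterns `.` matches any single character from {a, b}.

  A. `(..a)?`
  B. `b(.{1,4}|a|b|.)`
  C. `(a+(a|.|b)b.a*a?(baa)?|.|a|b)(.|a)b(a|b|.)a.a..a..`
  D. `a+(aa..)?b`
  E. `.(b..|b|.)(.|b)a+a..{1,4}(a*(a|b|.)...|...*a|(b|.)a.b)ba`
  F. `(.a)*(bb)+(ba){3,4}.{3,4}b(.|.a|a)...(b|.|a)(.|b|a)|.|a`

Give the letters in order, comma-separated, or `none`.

A → no match
B → match
C → no match
D → no match — must start with 'a'
E → no match — must end with 'ba'
F → no match

B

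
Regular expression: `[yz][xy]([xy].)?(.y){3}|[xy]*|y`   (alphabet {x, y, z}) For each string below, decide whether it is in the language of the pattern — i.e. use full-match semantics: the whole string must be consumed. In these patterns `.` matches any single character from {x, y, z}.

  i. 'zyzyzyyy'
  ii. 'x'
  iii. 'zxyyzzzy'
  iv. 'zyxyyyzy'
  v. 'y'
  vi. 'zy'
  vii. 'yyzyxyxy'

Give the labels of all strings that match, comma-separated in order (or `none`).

i, ii, iv, v, vii

i. 'zyzyzyyy' → match
ii. 'x' → match
iii. 'zxyyzzzy' → no match
iv. 'zyxyyyzy' → match
v. 'y' → match
vi. 'zy' → no match
vii. 'yyzyxyxy' → match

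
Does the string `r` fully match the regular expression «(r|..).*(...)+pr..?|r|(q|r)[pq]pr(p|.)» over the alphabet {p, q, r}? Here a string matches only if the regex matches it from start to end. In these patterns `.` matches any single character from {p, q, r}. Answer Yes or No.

Yes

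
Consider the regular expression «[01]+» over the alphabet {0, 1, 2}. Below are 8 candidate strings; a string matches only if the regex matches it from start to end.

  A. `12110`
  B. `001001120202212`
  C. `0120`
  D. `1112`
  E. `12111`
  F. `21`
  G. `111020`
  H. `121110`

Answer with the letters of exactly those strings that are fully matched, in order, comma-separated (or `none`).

A → no match
B → no match
C → no match
D → no match
E → no match
F → no match
G → no match
H → no match

none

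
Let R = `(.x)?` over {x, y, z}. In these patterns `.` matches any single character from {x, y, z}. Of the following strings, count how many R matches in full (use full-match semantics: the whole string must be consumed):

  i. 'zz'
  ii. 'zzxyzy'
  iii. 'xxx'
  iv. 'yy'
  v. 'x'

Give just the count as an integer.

0

i. 'zz' → no match
ii. 'zzxyzy' → no match
iii. 'xxx' → no match
iv. 'yy' → no match
v. 'x' → no match
Total matched: 0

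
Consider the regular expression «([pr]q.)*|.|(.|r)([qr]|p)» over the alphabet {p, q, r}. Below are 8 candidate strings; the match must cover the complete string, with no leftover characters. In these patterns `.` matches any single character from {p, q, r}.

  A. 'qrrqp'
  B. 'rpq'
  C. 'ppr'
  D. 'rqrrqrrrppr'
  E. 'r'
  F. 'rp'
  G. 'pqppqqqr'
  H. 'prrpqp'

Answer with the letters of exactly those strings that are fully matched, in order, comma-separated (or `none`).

A → no match
B → no match
C → no match
D → no match
E → match
F → match
G → no match
H → no match

E, F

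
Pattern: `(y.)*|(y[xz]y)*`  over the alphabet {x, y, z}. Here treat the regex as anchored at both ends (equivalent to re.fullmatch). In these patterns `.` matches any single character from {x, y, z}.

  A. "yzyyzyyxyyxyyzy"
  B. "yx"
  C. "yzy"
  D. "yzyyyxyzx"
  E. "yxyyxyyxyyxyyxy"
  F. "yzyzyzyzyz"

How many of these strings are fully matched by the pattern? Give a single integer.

5

A → match
B → match
C → match
D → no match
E → match
F → match
Total matched: 5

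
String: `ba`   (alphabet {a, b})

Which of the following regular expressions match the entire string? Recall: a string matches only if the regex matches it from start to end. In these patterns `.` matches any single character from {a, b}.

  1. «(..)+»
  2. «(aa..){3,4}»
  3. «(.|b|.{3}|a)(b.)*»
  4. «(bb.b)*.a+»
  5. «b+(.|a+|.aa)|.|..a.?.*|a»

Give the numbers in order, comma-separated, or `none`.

1 → match
2 → no match — must start with `aa`
3 → no match
4 → match
5 → match

1, 4, 5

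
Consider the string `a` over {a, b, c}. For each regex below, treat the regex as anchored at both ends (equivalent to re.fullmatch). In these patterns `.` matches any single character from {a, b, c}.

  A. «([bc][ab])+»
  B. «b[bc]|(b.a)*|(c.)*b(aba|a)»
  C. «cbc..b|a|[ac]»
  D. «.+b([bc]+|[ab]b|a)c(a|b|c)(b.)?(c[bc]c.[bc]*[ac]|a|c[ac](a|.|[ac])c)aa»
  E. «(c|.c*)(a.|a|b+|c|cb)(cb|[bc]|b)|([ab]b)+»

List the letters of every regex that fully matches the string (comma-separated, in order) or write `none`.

C

A → no match
B → no match
C → match
D → no match — must end with `aa`
E → no match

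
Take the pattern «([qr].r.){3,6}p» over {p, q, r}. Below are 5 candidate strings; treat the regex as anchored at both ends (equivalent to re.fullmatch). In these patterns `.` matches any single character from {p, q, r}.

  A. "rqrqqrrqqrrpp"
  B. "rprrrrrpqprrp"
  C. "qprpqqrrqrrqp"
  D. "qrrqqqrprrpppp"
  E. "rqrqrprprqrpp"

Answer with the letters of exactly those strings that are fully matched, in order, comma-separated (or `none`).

A → match
B → match
C → match
D → no match
E → match

A, B, C, E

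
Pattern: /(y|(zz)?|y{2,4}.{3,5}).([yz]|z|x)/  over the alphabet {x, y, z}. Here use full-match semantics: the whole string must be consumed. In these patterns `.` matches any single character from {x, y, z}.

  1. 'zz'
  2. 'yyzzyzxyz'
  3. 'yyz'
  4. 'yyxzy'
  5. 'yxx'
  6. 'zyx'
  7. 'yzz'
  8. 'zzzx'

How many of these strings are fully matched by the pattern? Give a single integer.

6

1. 'zz' → match
2. 'yyzzyzxyz' → match
3. 'yyz' → match
4. 'yyxzy' → no match
5. 'yxx' → match
6. 'zyx' → no match
7. 'yzz' → match
8. 'zzzx' → match
Total matched: 6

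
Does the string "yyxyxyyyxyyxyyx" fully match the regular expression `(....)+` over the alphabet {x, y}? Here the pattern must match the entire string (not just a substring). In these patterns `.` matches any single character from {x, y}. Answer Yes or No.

No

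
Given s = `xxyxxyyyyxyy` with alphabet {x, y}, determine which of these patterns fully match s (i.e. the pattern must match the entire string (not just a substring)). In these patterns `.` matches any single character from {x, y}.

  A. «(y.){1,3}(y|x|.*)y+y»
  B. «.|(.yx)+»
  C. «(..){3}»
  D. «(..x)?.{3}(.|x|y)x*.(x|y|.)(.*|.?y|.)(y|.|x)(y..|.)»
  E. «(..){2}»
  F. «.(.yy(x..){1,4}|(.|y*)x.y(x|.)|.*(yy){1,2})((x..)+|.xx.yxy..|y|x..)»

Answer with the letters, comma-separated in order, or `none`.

A → no match — must start with `y`
B → no match
C → no match
D → match
E → no match
F → match

D, F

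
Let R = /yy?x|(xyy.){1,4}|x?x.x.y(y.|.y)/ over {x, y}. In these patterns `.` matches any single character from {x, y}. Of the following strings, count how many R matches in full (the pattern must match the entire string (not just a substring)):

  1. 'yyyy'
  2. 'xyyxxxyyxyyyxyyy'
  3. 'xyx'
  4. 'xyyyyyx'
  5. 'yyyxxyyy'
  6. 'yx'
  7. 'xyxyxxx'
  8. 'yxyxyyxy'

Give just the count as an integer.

1 → no match
2 → no match
3 → no match
4 → no match
5 → no match
6 → match
7 → no match
8 → no match
Total matched: 1

1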